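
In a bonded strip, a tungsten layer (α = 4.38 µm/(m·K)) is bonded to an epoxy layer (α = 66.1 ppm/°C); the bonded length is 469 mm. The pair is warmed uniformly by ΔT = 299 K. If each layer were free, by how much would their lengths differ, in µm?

Δα = |4.38 − 66.1|×10⁻⁶/K = 61.7×10⁻⁶/K.
ΔL_mismatch = Δα·L·ΔT = 61.7×10⁻⁶ × 469.0 mm × 299.0 K = 8660 µm.

8660 µm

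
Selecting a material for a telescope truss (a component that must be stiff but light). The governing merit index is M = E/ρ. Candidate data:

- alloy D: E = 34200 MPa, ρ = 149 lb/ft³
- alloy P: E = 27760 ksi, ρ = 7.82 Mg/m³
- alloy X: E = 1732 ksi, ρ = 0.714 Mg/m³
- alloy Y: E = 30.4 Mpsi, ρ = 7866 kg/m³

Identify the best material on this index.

alloy Y

Convert each candidate to consistent units, then evaluate M:
  alloy D: E = 34.20 GPa, ρ = 2387 kg/m³
  alloy P: E = 191.4 GPa, ρ = 7820 kg/m³
  alloy X: E = 11.94 GPa, ρ = 714.0 kg/m³
  alloy Y: E = 209.6 GPa, ρ = 7866 kg/m³
  alloy Y: M = 26.6 MN·m/kg
  alloy P: M = 24.5 MN·m/kg
  alloy X: M = 16.7 MN·m/kg
  alloy D: M = 14.3 MN·m/kg
The maximum is for alloy Y.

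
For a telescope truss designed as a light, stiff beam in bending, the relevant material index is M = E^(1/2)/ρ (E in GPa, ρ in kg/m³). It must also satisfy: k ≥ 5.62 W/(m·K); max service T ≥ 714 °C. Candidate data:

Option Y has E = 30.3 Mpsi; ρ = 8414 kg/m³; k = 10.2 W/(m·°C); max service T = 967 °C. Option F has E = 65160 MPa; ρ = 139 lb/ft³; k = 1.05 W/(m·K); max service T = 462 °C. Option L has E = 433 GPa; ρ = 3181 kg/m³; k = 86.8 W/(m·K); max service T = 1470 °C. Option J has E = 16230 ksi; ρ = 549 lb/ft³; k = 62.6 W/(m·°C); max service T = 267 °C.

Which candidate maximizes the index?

option L

Screen on constraints: k ≥ 5.62 W/(m·K); max service T ≥ 714 °C. Survivors: option Y, option L.
Convert each candidate to consistent units, then evaluate M:
  option Y: E = 208.9 GPa, ρ = 8414 kg/m³
  option L: E = 433.0 GPa, ρ = 3181 kg/m³
  option L: M = 6.54×10⁻³
  option Y: M = 1.72×10⁻³
Highest index: option L.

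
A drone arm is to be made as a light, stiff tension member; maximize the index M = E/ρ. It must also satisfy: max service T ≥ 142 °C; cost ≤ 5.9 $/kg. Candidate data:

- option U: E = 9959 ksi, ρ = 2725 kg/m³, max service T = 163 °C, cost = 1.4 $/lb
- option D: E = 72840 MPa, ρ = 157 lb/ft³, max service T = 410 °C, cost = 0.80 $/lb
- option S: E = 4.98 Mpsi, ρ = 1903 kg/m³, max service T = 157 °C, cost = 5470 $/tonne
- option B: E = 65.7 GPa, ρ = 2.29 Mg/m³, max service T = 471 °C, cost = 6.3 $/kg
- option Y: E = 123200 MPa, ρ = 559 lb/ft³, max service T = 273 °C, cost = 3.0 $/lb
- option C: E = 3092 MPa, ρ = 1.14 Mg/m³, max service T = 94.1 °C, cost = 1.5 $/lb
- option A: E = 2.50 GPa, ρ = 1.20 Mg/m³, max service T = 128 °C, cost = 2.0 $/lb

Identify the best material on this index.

Screen on constraints: max service T ≥ 142 °C; cost ≤ 5.9 $/kg. Survivors: option U, option D, option S.
In SI units:
  option U: E = 68.66 GPa, ρ = 2725 kg/m³
  option D: E = 72.84 GPa, ρ = 2515 kg/m³
  option S: E = 34.34 GPa, ρ = 1903 kg/m³
  option D: M = 29.0 MN·m/kg
  option U: M = 25.2 MN·m/kg
  option S: M = 18.0 MN·m/kg
Option D ranks first.

option D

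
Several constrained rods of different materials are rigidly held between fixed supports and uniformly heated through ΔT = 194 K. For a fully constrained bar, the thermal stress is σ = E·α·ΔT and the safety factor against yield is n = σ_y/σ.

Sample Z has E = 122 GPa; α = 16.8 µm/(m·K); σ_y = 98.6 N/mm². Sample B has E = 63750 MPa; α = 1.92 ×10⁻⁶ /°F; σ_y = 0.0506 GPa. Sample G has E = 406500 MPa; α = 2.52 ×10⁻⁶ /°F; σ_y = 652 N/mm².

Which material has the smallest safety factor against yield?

sample Z

In consistent units (E in GPa, α in ×10⁻⁶/K, σ_y in MPa):
  sample Z: E = 122.0, α = 16.8, σ_y = 98.60 → σ = 398 MPa, n = 0.248
  sample B: E = 63.75, α = 3.46, σ_y = 50.60 → σ = 42.7 MPa, n = 1.18
  sample G: E = 406.5, α = 4.54, σ_y = 652.0 → σ = 358 MPa, n = 1.82
The minimum is sample Z at n = 0.248.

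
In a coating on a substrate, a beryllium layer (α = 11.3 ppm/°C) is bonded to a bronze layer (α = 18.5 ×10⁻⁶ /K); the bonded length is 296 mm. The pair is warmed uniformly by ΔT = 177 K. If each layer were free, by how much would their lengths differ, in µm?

377 µm

Δα = |11.3 − 18.5|×10⁻⁶/K = 7.20×10⁻⁶/K.
ΔL_mismatch = Δα·L·ΔT = 7.20×10⁻⁶ × 296.0 mm × 177.0 K = 377 µm.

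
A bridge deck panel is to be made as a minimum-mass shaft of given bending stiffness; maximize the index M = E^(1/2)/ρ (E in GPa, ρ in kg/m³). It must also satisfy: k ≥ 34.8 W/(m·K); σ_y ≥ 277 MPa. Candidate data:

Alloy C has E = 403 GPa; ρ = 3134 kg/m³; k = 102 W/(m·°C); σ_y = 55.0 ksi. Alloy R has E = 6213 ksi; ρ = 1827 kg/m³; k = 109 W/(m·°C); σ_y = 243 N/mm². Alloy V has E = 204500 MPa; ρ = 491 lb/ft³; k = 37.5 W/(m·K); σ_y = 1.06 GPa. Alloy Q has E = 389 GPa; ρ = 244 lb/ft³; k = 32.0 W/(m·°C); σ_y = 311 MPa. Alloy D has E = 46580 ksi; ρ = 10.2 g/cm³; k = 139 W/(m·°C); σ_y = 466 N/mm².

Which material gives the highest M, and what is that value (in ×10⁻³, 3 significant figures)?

alloy C, M = 6.41×10⁻³

Screen on constraints: k ≥ 34.8 W/(m·K); σ_y ≥ 277 MPa. Survivors: alloy C, alloy V, alloy D.
After converting to SI:
  alloy C: E = 403.0 GPa, ρ = 3134 kg/m³
  alloy V: E = 204.5 GPa, ρ = 7865 kg/m³
  alloy D: E = 321.2 GPa, ρ = 10200 kg/m³
  alloy C: M = 6.41×10⁻³
  alloy V: M = 1.82×10⁻³
  alloy D: M = 1.76×10⁻³
The maximum is for alloy C.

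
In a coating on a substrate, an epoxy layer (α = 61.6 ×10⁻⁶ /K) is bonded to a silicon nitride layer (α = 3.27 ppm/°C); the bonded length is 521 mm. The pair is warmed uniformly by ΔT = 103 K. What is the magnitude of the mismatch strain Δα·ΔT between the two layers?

Δα = |61.6 − 3.27|×10⁻⁶/K = 58.3×10⁻⁶/K.
Mismatch strain = Δα·ΔT = 58.3×10⁻⁶ × 103.0 = 6.01×10⁻³.

6.01×10⁻³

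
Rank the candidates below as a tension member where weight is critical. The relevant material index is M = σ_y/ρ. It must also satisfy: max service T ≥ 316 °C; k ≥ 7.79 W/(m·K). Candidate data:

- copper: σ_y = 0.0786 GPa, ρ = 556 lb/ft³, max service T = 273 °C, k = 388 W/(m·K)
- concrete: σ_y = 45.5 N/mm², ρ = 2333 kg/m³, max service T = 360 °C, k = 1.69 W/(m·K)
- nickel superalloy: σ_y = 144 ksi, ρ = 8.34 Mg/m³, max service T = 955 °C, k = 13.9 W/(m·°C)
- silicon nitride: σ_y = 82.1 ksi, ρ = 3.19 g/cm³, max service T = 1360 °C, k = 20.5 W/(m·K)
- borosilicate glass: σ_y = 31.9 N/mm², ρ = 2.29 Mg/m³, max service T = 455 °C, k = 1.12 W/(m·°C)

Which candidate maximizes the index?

silicon nitride

Screen on constraints: max service T ≥ 316 °C; k ≥ 7.79 W/(m·K). Survivors: nickel superalloy, silicon nitride.
In SI units:
  nickel superalloy: σ_y = 992.8 MPa, ρ = 8340 kg/m³
  silicon nitride: σ_y = 566.1 MPa, ρ = 3190 kg/m³
  silicon nitride: M = 177 kN·m/kg
  nickel superalloy: M = 119 kN·m/kg
The maximum is for silicon nitride.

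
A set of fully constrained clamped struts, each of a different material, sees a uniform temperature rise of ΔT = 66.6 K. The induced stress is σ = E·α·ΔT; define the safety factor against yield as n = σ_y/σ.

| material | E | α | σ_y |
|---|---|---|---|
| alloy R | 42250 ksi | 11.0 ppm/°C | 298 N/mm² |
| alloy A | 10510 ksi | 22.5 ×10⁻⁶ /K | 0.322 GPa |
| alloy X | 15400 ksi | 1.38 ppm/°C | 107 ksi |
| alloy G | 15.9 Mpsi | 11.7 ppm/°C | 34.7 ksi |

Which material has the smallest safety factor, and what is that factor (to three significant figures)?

alloy R, n = 1.40

In consistent units (E in GPa, α in ×10⁻⁶/K, σ_y in MPa):
  alloy R: E = 291.3, α = 11.0, σ_y = 298.0 → σ = 213 MPa, n = 1.40
  alloy A: E = 72.46, α = 22.5, σ_y = 322.0 → σ = 109 MPa, n = 2.97
  alloy X: E = 106.2, α = 1.38, σ_y = 737.7 → σ = 9.76 MPa, n = 75.6
  alloy G: E = 109.6, α = 11.7, σ_y = 239.2 → σ = 85.4 MPa, n = 2.80
Smallest n: alloy R with n = 1.40.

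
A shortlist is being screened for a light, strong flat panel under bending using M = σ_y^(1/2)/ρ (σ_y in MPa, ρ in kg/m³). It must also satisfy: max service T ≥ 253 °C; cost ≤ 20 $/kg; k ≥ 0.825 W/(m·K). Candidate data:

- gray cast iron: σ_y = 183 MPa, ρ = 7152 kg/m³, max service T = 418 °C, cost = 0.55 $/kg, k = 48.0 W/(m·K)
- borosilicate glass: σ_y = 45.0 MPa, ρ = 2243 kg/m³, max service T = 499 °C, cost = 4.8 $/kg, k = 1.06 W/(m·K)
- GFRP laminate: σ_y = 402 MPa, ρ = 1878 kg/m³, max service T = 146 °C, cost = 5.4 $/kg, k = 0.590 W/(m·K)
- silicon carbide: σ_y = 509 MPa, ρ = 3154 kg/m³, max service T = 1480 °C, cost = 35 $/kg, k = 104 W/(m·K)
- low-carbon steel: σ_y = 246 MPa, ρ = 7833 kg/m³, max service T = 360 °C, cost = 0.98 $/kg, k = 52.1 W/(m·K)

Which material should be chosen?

Screen on constraints: max service T ≥ 253 °C; cost ≤ 20 $/kg; k ≥ 0.825 W/(m·K). Survivors: gray cast iron, borosilicate glass, low-carbon steel.
Computing M directly (units already consistent):
  borosilicate glass: M = 2.99×10⁻³
  low-carbon steel: M = 2.00×10⁻³
  gray cast iron: M = 1.89×10⁻³
Borosilicate glass has the largest M.

borosilicate glass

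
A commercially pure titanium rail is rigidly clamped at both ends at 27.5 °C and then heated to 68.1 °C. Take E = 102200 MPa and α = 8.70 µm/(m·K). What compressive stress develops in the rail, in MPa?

36.1 MPa

E = 102200 MPa = 102.2 GPa.
ΔT = 40.60 K. Constrained thermal stress σ = E·α·ΔT = 102.2×10³ MPa × 8.70×10⁻⁶ × 40.60 = 36.1 MPa (compressive).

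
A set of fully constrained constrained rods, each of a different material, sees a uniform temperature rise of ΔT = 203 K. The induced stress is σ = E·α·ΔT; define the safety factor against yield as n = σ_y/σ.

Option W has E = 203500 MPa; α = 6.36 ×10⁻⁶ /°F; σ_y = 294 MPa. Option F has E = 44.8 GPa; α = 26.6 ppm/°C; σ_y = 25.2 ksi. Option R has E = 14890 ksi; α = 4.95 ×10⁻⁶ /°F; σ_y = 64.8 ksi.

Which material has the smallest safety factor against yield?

Per material, after unit conversion:
  option W: E = 203.5, α = 11.4, σ_y = 294.0 → σ = 473 MPa, n = 0.622
  option F: E = 44.80, α = 26.6, σ_y = 173.7 → σ = 242 MPa, n = 0.718
  option R: E = 102.7, α = 8.91, σ_y = 446.8 → σ = 186 MPa, n = 2.41
Smallest n: option W with n = 0.622.

option W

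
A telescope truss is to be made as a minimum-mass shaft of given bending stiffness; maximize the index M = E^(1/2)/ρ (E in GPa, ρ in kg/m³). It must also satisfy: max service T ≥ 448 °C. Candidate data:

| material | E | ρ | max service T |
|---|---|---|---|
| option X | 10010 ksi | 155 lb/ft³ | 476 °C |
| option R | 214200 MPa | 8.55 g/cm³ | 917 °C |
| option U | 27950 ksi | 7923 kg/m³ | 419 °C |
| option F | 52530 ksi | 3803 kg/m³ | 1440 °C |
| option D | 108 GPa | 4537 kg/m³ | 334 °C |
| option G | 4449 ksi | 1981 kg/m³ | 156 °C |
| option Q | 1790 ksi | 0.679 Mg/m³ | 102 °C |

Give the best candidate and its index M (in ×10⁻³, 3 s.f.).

Screen on constraints: max service T ≥ 448 °C. Survivors: option X, option R, option F.
After converting to SI:
  option X: E = 69.02 GPa, ρ = 2483 kg/m³
  option R: E = 214.2 GPa, ρ = 8550 kg/m³
  option F: E = 362.2 GPa, ρ = 3803 kg/m³
  option F: M = 5.00×10⁻³
  option X: M = 3.35×10⁻³
  option R: M = 1.71×10⁻³
Highest index: option F.

option F, M = 5.00×10⁻³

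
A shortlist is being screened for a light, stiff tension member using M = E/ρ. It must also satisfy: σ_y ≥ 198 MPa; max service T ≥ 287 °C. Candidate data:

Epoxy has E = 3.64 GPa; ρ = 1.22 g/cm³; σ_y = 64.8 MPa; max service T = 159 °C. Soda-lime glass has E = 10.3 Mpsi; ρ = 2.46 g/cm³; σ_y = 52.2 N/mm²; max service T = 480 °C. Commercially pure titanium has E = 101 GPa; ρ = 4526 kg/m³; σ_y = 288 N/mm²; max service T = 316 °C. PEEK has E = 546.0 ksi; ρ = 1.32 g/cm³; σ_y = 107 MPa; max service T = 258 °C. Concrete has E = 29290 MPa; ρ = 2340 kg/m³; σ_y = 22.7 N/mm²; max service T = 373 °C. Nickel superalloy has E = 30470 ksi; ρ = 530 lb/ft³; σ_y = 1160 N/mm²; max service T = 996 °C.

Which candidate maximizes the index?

Screen on constraints: σ_y ≥ 198 MPa; max service T ≥ 287 °C. Survivors: commercially pure titanium, nickel superalloy.
After converting to SI:
  commercially pure titanium: E = 101.0 GPa, ρ = 4526 kg/m³
  nickel superalloy: E = 210.1 GPa, ρ = 8490 kg/m³
  nickel superalloy: M = 24.7 MN·m/kg
  commercially pure titanium: M = 22.3 MN·m/kg
Nickel superalloy ranks first.

nickel superalloy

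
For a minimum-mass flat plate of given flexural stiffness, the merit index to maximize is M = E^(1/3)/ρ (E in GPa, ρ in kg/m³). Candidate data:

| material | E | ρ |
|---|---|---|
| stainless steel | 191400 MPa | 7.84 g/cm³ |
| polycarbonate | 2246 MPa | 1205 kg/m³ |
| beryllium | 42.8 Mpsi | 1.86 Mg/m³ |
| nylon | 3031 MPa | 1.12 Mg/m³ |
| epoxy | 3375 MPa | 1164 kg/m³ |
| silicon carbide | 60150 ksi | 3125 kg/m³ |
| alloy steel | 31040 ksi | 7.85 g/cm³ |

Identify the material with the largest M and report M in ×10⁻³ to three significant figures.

beryllium, M = 3.58×10⁻³

In SI units:
  stainless steel: E = 191.4 GPa, ρ = 7840 kg/m³
  polycarbonate: E = 2.246 GPa, ρ = 1205 kg/m³
  beryllium: E = 295.1 GPa, ρ = 1860 kg/m³
  nylon: E = 3.031 GPa, ρ = 1120 kg/m³
  epoxy: E = 3.375 GPa, ρ = 1164 kg/m³
  silicon carbide: E = 414.7 GPa, ρ = 3125 kg/m³
  alloy steel: E = 214.0 GPa, ρ = 7850 kg/m³
  beryllium: M = 3.58×10⁻³
  silicon carbide: M = 2.39×10⁻³
  nylon: M = 1.29×10⁻³
  epoxy: M = 1.29×10⁻³
  polycarbonate: M = 1.09×10⁻³
  alloy steel: M = 0.762×10⁻³
  stainless steel: M = 0.735×10⁻³
Beryllium has the largest M.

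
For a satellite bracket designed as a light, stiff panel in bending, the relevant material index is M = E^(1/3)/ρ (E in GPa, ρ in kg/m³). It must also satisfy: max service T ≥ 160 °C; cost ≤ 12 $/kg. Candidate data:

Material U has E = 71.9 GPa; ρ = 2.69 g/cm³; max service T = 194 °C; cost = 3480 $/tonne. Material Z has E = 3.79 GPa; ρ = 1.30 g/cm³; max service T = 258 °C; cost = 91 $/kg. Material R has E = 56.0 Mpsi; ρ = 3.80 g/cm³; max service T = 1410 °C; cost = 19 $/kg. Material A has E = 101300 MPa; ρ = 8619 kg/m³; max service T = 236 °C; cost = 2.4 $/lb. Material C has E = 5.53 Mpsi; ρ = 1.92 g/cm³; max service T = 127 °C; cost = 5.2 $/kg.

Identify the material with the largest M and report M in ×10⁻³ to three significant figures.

material U, M = 1.55×10⁻³

Screen on constraints: max service T ≥ 160 °C; cost ≤ 12 $/kg. Survivors: material U, material A.
Convert each candidate to consistent units, then evaluate M:
  material U: E = 71.90 GPa, ρ = 2690 kg/m³
  material A: E = 101.3 GPa, ρ = 8619 kg/m³
  material U: M = 1.55×10⁻³
  material A: M = 0.541×10⁻³
Material U ranks first.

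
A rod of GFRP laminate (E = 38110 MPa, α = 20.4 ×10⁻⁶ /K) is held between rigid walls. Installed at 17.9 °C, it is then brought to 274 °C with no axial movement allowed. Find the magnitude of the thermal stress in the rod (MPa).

199 MPa

E = 38110 MPa = 38.11 GPa.
ΔT = 256.1 K. Constrained thermal stress σ = E·α·ΔT = 38.11×10³ MPa × 20.4×10⁻⁶ × 256.1 = 199 MPa (compressive).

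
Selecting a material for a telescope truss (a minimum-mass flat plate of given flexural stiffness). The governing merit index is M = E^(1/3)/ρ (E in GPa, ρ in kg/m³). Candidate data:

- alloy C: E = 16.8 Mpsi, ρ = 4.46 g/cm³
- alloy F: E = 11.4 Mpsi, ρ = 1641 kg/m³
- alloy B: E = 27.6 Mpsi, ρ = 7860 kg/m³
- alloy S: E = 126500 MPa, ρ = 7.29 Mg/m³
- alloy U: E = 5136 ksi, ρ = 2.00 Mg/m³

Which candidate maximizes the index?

alloy F

Putting every candidate on a common basis:
  alloy C: E = 115.8 GPa, ρ = 4460 kg/m³
  alloy F: E = 78.60 GPa, ρ = 1641 kg/m³
  alloy B: E = 190.3 GPa, ρ = 7860 kg/m³
  alloy S: E = 126.5 GPa, ρ = 7290 kg/m³
  alloy U: E = 35.41 GPa, ρ = 2000 kg/m³
  alloy F: M = 2.61×10⁻³
  alloy U: M = 1.64×10⁻³
  alloy C: M = 1.09×10⁻³
  alloy B: M = 0.732×10⁻³
  alloy S: M = 0.689×10⁻³
Alloy F has the largest M.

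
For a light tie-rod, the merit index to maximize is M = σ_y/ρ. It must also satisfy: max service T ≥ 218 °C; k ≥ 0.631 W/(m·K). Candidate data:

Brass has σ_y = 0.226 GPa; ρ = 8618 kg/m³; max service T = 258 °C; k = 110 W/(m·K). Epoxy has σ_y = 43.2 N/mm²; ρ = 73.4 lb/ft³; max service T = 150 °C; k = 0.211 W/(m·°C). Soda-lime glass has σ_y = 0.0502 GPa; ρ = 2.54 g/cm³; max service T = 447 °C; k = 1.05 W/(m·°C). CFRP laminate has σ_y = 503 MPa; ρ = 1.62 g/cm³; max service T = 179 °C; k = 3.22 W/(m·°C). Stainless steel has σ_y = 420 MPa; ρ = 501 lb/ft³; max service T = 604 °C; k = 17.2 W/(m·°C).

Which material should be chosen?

Screen on constraints: max service T ≥ 218 °C; k ≥ 0.631 W/(m·K). Survivors: brass, soda-lime glass, stainless steel.
After converting to SI:
  brass: σ_y = 226.0 MPa, ρ = 8618 kg/m³
  soda-lime glass: σ_y = 50.20 MPa, ρ = 2540 kg/m³
  stainless steel: σ_y = 420.0 MPa, ρ = 8025 kg/m³
  stainless steel: M = 52.3 kN·m/kg
  brass: M = 26.2 kN·m/kg
  soda-lime glass: M = 19.8 kN·m/kg
The maximum is for stainless steel.

stainless steel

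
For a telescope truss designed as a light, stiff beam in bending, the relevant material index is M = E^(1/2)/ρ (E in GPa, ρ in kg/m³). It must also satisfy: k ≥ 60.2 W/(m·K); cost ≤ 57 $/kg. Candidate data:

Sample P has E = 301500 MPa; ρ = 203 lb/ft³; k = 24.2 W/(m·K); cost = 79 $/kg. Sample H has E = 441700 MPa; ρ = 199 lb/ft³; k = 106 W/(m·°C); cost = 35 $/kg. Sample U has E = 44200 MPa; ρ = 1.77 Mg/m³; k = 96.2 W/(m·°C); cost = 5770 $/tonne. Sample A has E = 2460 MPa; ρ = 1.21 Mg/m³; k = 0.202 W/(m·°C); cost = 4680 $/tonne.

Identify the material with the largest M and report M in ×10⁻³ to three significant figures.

Screen on constraints: k ≥ 60.2 W/(m·K); cost ≤ 57 $/kg. Survivors: sample H, sample U.
Putting every candidate on a common basis:
  sample H: E = 441.7 GPa, ρ = 3188 kg/m³
  sample U: E = 44.20 GPa, ρ = 1770 kg/m³
  sample H: M = 6.59×10⁻³
  sample U: M = 3.76×10⁻³
Sample H has the largest M.

sample H, M = 6.59×10⁻³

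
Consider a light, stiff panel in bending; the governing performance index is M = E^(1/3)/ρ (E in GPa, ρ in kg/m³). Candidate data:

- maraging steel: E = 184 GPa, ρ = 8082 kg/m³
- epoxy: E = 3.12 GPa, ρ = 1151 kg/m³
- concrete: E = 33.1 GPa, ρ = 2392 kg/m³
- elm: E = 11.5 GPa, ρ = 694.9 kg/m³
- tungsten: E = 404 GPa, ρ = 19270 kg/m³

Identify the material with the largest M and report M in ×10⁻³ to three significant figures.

elm, M = 3.25×10⁻³

Evaluate M for each candidate:
  elm: M = 3.25×10⁻³
  concrete: M = 1.34×10⁻³
  epoxy: M = 1.27×10⁻³
  maraging steel: M = 0.704×10⁻³
  tungsten: M = 0.384×10⁻³
Highest index: elm.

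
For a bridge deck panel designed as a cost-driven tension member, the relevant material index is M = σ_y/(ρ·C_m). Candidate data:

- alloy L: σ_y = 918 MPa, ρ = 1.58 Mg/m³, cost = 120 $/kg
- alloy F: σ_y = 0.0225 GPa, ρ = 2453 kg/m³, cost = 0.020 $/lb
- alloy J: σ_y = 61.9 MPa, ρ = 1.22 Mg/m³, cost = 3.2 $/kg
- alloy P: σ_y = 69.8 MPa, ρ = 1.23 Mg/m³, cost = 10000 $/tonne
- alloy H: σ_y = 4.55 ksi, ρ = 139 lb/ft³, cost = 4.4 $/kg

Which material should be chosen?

In SI units:
  alloy L: σ_y = 918.0 MPa, ρ = 1580 kg/m³, cost = 120.0 $/kg
  alloy F: σ_y = 22.50 MPa, ρ = 2453 kg/m³, cost = 0.04409 $/kg
  alloy J: σ_y = 61.90 MPa, ρ = 1220 kg/m³, cost = 3.200 $/kg
  alloy P: σ_y = 69.80 MPa, ρ = 1230 kg/m³, cost = 10.00 $/kg
  alloy H: σ_y = 31.37 MPa, ρ = 2227 kg/m³, cost = 4.400 $/kg
  alloy F: M = 208 kN·m per $
  alloy J: M = 15.9 kN·m per $
  alloy P: M = 5.67 kN·m per $
  alloy L: M = 4.84 kN·m per $
  alloy H: M = 3.20 kN·m per $
Highest index: alloy F.

alloy F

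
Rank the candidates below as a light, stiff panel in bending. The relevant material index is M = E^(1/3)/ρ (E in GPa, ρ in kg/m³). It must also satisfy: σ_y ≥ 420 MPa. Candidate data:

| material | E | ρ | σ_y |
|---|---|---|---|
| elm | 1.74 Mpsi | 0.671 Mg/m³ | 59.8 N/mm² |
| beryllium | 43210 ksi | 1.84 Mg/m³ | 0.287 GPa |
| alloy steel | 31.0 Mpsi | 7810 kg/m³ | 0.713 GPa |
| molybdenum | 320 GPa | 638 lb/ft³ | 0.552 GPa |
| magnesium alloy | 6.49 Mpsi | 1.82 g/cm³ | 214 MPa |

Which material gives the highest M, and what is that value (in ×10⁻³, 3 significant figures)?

Screen on constraints: σ_y ≥ 420 MPa. Survivors: alloy steel, molybdenum.
Putting every candidate on a common basis:
  alloy steel: E = 213.7 GPa, ρ = 7810 kg/m³
  molybdenum: E = 320.0 GPa, ρ = 10220 kg/m³
  alloy steel: M = 0.766×10⁻³
  molybdenum: M = 0.669×10⁻³
Highest index: alloy steel.

alloy steel, M = 0.766×10⁻³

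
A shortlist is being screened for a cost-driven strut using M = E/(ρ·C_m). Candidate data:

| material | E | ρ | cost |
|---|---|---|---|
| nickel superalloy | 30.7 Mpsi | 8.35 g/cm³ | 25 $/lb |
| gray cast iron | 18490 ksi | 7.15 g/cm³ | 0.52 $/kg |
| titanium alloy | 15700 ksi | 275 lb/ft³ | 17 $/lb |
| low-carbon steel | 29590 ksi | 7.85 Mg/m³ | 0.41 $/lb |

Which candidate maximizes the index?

gray cast iron

Convert each candidate to consistent units, then evaluate M:
  nickel superalloy: E = 211.7 GPa, ρ = 8350 kg/m³, cost = 55.11 $/kg
  gray cast iron: E = 127.5 GPa, ρ = 7150 kg/m³, cost = 0.5200 $/kg
  titanium alloy: E = 108.2 GPa, ρ = 4405 kg/m³, cost = 37.48 $/kg
  low-carbon steel: E = 204.0 GPa, ρ = 7850 kg/m³, cost = 0.9039 $/kg
  gray cast iron: M = 34.3 MN·m per $
  low-carbon steel: M = 28.8 MN·m per $
  titanium alloy: M = 0.656 MN·m per $
  nickel superalloy: M = 0.460 MN·m per $
Gray cast iron ranks first.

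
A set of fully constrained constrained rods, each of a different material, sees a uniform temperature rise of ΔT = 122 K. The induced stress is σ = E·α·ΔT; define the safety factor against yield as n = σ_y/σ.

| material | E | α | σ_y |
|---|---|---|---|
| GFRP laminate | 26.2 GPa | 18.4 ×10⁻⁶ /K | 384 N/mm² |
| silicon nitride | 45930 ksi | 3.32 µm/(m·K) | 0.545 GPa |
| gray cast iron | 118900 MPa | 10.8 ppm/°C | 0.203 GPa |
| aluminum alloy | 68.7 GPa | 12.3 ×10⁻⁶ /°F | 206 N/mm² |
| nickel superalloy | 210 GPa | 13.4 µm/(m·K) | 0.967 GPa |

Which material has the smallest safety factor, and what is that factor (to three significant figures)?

In consistent units (E in GPa, α in ×10⁻⁶/K, σ_y in MPa):
  GFRP laminate: E = 26.20, α = 18.4, σ_y = 384.0 → σ = 58.8 MPa, n = 6.53
  silicon nitride: E = 316.7, α = 3.32, σ_y = 545.0 → σ = 128 MPa, n = 4.25
  gray cast iron: E = 118.9, α = 10.8, σ_y = 203.0 → σ = 157 MPa, n = 1.30
  aluminum alloy: E = 68.70, α = 22.1, σ_y = 206.0 → σ = 186 MPa, n = 1.11
  nickel superalloy: E = 210.0, α = 13.4, σ_y = 967.0 → σ = 343 MPa, n = 2.82
Aluminum alloy has the lowest safety factor, n = 1.11.

aluminum alloy, n = 1.11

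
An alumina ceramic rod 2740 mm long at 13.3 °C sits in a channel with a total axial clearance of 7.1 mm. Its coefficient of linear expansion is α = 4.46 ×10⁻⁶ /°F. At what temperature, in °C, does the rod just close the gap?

336 °C

α = 4.46×10⁻⁶/°F × 9/5 = 8.03×10⁻⁶/K.
α·L₀·ΔT = 7.1 mm ⇒ ΔT = 7.1 / (8.03×10⁻⁶ × 2740.0) = 322.8 K.
T = 13.3 + 322.8 = 336.1 °C.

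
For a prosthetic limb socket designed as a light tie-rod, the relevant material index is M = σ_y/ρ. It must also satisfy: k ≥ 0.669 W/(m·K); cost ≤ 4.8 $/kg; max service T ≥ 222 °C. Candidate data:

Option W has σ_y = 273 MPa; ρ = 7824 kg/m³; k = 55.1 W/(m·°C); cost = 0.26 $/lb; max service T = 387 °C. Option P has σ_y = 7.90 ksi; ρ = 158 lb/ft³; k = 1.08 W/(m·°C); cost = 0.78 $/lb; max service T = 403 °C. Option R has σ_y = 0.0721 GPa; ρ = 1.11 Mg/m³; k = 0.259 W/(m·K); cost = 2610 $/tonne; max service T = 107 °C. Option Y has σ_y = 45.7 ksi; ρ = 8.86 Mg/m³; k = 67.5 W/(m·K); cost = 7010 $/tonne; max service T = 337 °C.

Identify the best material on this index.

option W

Screen on constraints: k ≥ 0.669 W/(m·K); cost ≤ 4.8 $/kg; max service T ≥ 222 °C. Survivors: option W, option P.
After converting to SI:
  option W: σ_y = 273.0 MPa, ρ = 7824 kg/m³
  option P: σ_y = 54.47 MPa, ρ = 2531 kg/m³
  option W: M = 34.9 kN·m/kg
  option P: M = 21.5 kN·m/kg
Option W ranks first.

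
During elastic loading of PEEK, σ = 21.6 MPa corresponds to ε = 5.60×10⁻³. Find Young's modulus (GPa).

3.86 GPa

E = σ/ε = 21.6 MPa / 5.60×10⁻³ = 3857 MPa = 3.86 GPa.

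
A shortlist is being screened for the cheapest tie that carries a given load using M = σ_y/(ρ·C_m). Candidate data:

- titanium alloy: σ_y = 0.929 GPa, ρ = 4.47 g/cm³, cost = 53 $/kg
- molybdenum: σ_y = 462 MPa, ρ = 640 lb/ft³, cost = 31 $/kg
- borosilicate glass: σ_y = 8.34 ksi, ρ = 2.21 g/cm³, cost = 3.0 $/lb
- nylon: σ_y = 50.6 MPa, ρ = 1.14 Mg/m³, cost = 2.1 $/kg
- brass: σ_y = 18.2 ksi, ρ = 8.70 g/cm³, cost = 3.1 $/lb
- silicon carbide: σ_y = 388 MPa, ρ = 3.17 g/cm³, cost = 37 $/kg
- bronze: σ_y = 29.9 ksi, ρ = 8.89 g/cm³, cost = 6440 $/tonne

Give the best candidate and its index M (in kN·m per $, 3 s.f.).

nylon, M = 21.1 kN·m per $

In SI units:
  titanium alloy: σ_y = 929.0 MPa, ρ = 4470 kg/m³, cost = 53.00 $/kg
  molybdenum: σ_y = 462.0 MPa, ρ = 10250 kg/m³, cost = 31.00 $/kg
  borosilicate glass: σ_y = 57.50 MPa, ρ = 2210 kg/m³, cost = 6.614 $/kg
  nylon: σ_y = 50.60 MPa, ρ = 1140 kg/m³, cost = 2.100 $/kg
  brass: σ_y = 125.5 MPa, ρ = 8700 kg/m³, cost = 6.834 $/kg
  silicon carbide: σ_y = 388.0 MPa, ρ = 3170 kg/m³, cost = 37.00 $/kg
  bronze: σ_y = 206.2 MPa, ρ = 8890 kg/m³, cost = 6.440 $/kg
  nylon: M = 21.1 kN·m per $
  borosilicate glass: M = 3.93 kN·m per $
  titanium alloy: M = 3.92 kN·m per $
  bronze: M = 3.60 kN·m per $
  silicon carbide: M = 3.31 kN·m per $
  brass: M = 2.11 kN·m per $
  molybdenum: M = 1.45 kN·m per $
Highest index: nylon.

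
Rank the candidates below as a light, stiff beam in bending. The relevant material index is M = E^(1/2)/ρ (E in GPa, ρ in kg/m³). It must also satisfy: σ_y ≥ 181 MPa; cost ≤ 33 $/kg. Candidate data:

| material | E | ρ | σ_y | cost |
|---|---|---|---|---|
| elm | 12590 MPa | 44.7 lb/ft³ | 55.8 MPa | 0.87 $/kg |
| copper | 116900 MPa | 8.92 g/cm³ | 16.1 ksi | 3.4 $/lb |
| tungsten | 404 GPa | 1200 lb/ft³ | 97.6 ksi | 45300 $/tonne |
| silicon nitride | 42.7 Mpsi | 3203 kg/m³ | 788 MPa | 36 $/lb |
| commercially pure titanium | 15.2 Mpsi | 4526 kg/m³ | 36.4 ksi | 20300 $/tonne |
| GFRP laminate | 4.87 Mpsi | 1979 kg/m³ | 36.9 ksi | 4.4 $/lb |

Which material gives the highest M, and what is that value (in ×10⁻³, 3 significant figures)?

Screen on constraints: σ_y ≥ 181 MPa; cost ≤ 33 $/kg. Survivors: commercially pure titanium, GFRP laminate.
After converting to SI:
  commercially pure titanium: E = 104.8 GPa, ρ = 4526 kg/m³
  GFRP laminate: E = 33.58 GPa, ρ = 1979 kg/m³
  GFRP laminate: M = 2.93×10⁻³
  commercially pure titanium: M = 2.26×10⁻³
GFRP laminate ranks first.

GFRP laminate, M = 2.93×10⁻³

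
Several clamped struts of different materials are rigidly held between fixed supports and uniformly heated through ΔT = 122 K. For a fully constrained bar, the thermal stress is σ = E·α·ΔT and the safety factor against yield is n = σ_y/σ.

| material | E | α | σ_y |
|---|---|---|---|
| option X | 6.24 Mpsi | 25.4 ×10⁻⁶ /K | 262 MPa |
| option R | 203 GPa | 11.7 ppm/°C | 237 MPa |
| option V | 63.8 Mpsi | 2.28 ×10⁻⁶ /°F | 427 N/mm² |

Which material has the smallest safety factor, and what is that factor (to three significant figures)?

With everything in SI (GPa, ×10⁻⁶/K, MPa):
  option X: E = 43.02, α = 25.4, σ_y = 262.0 → σ = 133 MPa, n = 1.97
  option R: E = 203.0, α = 11.7, σ_y = 237.0 → σ = 290 MPa, n = 0.818
  option V: E = 439.9, α = 4.10, σ_y = 427.0 → σ = 220 MPa, n = 1.94
Option R has the lowest safety factor, n = 0.818.

option R, n = 0.818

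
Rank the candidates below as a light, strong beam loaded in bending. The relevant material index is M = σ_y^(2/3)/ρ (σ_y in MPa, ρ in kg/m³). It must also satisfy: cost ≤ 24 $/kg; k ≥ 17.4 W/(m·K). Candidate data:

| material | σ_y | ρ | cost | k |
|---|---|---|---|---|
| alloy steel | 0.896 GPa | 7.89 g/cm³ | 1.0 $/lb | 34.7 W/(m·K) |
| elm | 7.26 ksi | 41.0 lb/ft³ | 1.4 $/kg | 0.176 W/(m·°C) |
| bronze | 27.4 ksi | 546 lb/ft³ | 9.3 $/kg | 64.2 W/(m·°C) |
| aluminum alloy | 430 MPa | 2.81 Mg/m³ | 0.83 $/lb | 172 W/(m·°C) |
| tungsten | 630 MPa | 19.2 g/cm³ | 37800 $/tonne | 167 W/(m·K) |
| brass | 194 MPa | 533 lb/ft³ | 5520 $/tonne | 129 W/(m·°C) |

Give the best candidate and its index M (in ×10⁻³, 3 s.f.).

Screen on constraints: cost ≤ 24 $/kg; k ≥ 17.4 W/(m·K). Survivors: alloy steel, bronze, aluminum alloy, brass.
In SI units:
  alloy steel: σ_y = 896.0 MPa, ρ = 7890 kg/m³
  bronze: σ_y = 188.9 MPa, ρ = 8746 kg/m³
  aluminum alloy: σ_y = 430.0 MPa, ρ = 2810 kg/m³
  brass: σ_y = 194.0 MPa, ρ = 8538 kg/m³
  aluminum alloy: M = 20.3×10⁻³
  alloy steel: M = 11.8×10⁻³
  brass: M = 3.93×10⁻³
  bronze: M = 3.76×10⁻³
Aluminum alloy has the largest M.

aluminum alloy, M = 20.3×10⁻³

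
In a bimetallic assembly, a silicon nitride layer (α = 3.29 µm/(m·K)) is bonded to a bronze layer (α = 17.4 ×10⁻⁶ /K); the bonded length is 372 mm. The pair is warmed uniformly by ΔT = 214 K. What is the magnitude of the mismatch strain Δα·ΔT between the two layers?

3.02×10⁻³

Δα = |3.29 − 17.4|×10⁻⁶/K = 14.1×10⁻⁶/K.
Mismatch strain = Δα·ΔT = 14.1×10⁻⁶ × 214.0 = 3.02×10⁻³.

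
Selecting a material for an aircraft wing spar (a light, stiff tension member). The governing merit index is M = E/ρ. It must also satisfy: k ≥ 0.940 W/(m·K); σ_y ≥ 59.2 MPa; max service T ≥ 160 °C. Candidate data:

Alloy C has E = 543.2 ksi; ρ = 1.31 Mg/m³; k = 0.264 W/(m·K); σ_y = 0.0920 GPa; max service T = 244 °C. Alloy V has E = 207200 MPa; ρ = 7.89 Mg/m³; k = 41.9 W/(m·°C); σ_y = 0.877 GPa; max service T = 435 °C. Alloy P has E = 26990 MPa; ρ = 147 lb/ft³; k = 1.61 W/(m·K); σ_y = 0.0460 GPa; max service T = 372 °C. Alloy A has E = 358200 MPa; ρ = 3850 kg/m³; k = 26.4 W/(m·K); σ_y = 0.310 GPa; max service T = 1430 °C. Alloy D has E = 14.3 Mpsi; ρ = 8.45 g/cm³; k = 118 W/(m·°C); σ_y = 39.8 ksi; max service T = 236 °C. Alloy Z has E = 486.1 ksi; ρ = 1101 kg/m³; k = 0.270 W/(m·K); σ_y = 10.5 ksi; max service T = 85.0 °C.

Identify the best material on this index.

alloy A

Screen on constraints: k ≥ 0.940 W/(m·K); σ_y ≥ 59.2 MPa; max service T ≥ 160 °C. Survivors: alloy V, alloy A, alloy D.
In SI units:
  alloy V: E = 207.2 GPa, ρ = 7890 kg/m³
  alloy A: E = 358.2 GPa, ρ = 3850 kg/m³
  alloy D: E = 98.60 GPa, ρ = 8450 kg/m³
  alloy A: M = 93.0 MN·m/kg
  alloy V: M = 26.3 MN·m/kg
  alloy D: M = 11.7 MN·m/kg
Alloy A has the largest M.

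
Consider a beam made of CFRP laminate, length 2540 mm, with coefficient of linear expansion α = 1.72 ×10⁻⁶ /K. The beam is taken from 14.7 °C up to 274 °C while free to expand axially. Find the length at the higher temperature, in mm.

ΔT = 274 − 14.7 = 259.3 K.
ΔL = α·L₀·ΔT = 1.72×10⁻⁶ × 2540 mm × 259.3 K = 1.13 mm.
L = L₀ + ΔL = 2540 + 1.13 = 2541.1 mm.

2541.1 mm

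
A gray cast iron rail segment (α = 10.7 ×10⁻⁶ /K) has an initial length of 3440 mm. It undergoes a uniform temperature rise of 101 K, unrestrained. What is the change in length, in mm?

3.72 mm

ΔL = α·L₀·ΔT = 10.7×10⁻⁶ × 3440 mm × 101.0 K = 3.72 mm.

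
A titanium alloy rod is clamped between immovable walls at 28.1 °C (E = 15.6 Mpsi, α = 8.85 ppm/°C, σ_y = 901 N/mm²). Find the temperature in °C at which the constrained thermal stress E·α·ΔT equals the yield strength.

E = 15.6 Mpsi = 107.6 GPa.
σ_y = 901 N/mm² = 901.0 MPa.
E·α·ΔT = 901.0 MPa ⇒ ΔT = 901.0 / (107.6×10³ × 8.85×10⁻⁶) = 946.5 K.
T = 28.1 + 946.5 = 974.6 °C.

975 °C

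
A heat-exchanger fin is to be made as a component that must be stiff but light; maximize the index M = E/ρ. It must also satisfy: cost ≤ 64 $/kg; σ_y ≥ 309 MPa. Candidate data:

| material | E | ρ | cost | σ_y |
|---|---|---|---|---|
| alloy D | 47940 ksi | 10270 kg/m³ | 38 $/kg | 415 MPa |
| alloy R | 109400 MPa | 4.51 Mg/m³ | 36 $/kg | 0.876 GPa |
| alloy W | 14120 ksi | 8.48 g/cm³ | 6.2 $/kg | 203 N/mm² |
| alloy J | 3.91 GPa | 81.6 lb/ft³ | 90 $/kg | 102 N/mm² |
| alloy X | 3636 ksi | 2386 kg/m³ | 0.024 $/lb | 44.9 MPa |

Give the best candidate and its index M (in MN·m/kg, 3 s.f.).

alloy D, M = 32.2 MN·m/kg

Screen on constraints: cost ≤ 64 $/kg; σ_y ≥ 309 MPa. Survivors: alloy D, alloy R.
Putting every candidate on a common basis:
  alloy D: E = 330.5 GPa, ρ = 10270 kg/m³
  alloy R: E = 109.4 GPa, ρ = 4510 kg/m³
  alloy D: M = 32.2 MN·m/kg
  alloy R: M = 24.3 MN·m/kg
The maximum is for alloy D.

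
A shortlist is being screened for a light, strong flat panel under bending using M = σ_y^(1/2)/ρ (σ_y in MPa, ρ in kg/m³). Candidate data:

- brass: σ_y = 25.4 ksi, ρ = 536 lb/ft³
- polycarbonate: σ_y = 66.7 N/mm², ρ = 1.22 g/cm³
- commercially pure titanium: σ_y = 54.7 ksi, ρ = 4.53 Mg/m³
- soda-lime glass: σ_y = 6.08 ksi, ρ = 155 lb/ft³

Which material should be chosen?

polycarbonate

In SI units:
  brass: σ_y = 175.1 MPa, ρ = 8586 kg/m³
  polycarbonate: σ_y = 66.70 MPa, ρ = 1220 kg/m³
  commercially pure titanium: σ_y = 377.1 MPa, ρ = 4530 kg/m³
  soda-lime glass: σ_y = 41.92 MPa, ρ = 2483 kg/m³
  polycarbonate: M = 6.69×10⁻³
  commercially pure titanium: M = 4.29×10⁻³
  soda-lime glass: M = 2.61×10⁻³
  brass: M = 1.54×10⁻³
Polycarbonate ranks first.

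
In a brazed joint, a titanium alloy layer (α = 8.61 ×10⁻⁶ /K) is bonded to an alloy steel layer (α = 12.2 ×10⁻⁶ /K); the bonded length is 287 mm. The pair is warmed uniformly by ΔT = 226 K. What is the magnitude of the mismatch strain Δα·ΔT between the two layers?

8.11×10⁻⁴

Δα = |8.61 − 12.2|×10⁻⁶/K = 3.59×10⁻⁶/K.
Mismatch strain = Δα·ΔT = 3.59×10⁻⁶ × 226.0 = 8.11×10⁻⁴.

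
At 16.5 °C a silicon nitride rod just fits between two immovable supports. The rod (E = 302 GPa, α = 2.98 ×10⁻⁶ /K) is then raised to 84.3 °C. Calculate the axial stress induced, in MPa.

ΔT = 67.80 K. Constrained thermal stress σ = E·α·ΔT = 302.0×10³ MPa × 2.98×10⁻⁶ × 67.80 = 61.0 MPa (compressive).

61.0 MPa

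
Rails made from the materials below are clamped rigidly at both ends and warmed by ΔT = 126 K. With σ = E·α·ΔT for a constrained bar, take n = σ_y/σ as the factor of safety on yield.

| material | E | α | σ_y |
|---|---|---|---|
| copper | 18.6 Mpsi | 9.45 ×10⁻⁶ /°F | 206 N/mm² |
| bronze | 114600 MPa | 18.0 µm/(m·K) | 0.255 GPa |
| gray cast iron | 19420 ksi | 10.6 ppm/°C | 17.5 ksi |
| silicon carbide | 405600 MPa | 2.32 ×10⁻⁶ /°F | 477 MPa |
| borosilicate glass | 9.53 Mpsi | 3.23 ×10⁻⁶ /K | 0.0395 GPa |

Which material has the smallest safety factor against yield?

gray cast iron

Converting E to GPa, α to ×10⁻⁶/K, σ_y to MPa, then σ and n for each:
  copper: E = 128.2, α = 17.0, σ_y = 206.0 → σ = 275 MPa, n = 0.749
  bronze: E = 114.6, α = 18.0, σ_y = 255.0 → σ = 260 MPa, n = 0.981
  gray cast iron: E = 133.9, α = 10.6, σ_y = 120.7 → σ = 179 MPa, n = 0.675
  silicon carbide: E = 405.6, α = 4.18, σ_y = 477.0 → σ = 213 MPa, n = 2.24
  borosilicate glass: E = 65.71, α = 3.23, σ_y = 39.50 → σ = 26.7 MPa, n = 1.48
Gray cast iron has the lowest safety factor, n = 0.675.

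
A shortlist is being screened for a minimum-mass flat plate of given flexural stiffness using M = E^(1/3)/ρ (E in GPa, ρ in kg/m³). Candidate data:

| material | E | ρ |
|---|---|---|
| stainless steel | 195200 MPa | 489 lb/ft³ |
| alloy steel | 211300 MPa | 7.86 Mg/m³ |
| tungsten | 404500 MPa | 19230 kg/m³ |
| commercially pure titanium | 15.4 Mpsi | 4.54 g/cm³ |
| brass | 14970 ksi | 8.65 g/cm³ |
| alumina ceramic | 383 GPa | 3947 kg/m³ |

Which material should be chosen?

Putting every candidate on a common basis:
  stainless steel: E = 195.2 GPa, ρ = 7833 kg/m³
  alloy steel: E = 211.3 GPa, ρ = 7860 kg/m³
  tungsten: E = 404.5 GPa, ρ = 19230 kg/m³
  commercially pure titanium: E = 106.2 GPa, ρ = 4540 kg/m³
  brass: E = 103.2 GPa, ρ = 8650 kg/m³
  alumina ceramic: E = 383.0 GPa, ρ = 3947 kg/m³
  alumina ceramic: M = 1.84×10⁻³
  commercially pure titanium: M = 1.04×10⁻³
  alloy steel: M = 0.758×10⁻³
  stainless steel: M = 0.741×10⁻³
  brass: M = 0.542×10⁻³
  tungsten: M = 0.385×10⁻³
Alumina ceramic has the largest M.

alumina ceramic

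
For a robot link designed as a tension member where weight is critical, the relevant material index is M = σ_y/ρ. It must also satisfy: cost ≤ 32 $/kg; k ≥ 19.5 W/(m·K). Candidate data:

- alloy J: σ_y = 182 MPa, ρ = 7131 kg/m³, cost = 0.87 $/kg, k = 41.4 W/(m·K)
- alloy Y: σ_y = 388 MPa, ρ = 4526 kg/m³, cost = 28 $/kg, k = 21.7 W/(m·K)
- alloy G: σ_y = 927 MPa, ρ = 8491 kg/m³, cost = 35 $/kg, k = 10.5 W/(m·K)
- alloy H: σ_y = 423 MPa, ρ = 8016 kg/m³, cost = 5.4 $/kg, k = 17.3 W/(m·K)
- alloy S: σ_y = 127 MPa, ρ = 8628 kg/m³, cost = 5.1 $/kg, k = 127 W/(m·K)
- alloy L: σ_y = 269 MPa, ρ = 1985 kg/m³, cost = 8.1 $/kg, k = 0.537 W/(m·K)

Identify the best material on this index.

alloy Y

Screen on constraints: cost ≤ 32 $/kg; k ≥ 19.5 W/(m·K). Survivors: alloy J, alloy Y, alloy S.
Evaluate M for each candidate:
  alloy Y: M = 85.7 kN·m/kg
  alloy J: M = 25.5 kN·m/kg
  alloy S: M = 14.7 kN·m/kg
Highest index: alloy Y.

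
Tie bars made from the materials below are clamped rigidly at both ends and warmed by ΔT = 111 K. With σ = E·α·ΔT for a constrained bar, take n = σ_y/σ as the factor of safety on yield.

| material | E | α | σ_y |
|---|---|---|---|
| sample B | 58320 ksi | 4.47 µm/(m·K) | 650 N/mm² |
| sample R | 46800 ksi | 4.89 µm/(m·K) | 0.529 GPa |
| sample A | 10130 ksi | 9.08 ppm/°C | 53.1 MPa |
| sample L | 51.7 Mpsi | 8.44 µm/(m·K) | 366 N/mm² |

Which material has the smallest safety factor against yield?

sample A

With everything in SI (GPa, ×10⁻⁶/K, MPa):
  sample B: E = 402.1, α = 4.47, σ_y = 650.0 → σ = 200 MPa, n = 3.26
  sample R: E = 322.7, α = 4.89, σ_y = 529.0 → σ = 175 MPa, n = 3.02
  sample A: E = 69.84, α = 9.08, σ_y = 53.10 → σ = 70.4 MPa, n = 0.754
  sample L: E = 356.5, α = 8.44, σ_y = 366.0 → σ = 334 MPa, n = 1.10
Sample A has the lowest safety factor, n = 0.754.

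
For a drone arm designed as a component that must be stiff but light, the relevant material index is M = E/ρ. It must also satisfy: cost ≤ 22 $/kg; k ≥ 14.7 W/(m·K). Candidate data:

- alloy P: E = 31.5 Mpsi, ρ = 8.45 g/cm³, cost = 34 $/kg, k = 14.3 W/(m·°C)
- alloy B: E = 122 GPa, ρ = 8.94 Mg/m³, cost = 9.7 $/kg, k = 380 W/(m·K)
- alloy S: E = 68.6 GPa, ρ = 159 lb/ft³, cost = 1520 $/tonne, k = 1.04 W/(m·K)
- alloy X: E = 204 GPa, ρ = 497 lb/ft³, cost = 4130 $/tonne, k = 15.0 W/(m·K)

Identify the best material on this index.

alloy X

Screen on constraints: cost ≤ 22 $/kg; k ≥ 14.7 W/(m·K). Survivors: alloy B, alloy X.
Convert each candidate to consistent units, then evaluate M:
  alloy B: E = 122.0 GPa, ρ = 8940 kg/m³
  alloy X: E = 204.0 GPa, ρ = 7961 kg/m³
  alloy X: M = 25.6 MN·m/kg
  alloy B: M = 13.6 MN·m/kg
The maximum is for alloy X.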